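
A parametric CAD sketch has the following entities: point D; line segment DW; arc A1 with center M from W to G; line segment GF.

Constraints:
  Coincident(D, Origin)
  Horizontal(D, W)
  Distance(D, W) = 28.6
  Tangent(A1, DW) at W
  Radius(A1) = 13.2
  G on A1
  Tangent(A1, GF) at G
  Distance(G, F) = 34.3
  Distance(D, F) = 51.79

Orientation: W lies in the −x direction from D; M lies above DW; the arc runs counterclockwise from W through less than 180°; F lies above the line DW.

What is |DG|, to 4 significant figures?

21.04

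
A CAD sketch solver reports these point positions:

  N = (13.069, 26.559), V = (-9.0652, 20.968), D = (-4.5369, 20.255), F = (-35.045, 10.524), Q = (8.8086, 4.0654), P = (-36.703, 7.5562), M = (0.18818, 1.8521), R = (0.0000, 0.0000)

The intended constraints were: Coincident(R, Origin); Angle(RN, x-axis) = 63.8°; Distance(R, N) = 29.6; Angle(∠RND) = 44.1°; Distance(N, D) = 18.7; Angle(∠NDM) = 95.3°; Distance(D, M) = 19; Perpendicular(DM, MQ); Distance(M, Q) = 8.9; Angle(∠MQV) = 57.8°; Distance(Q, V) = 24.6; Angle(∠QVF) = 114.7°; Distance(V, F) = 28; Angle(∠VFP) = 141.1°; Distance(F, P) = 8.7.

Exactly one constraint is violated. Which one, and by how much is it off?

Distance(F, P) = 8.7 — off by 5.30.

R = (0.00, 0.00) ✓; RN at 63.80° ✓; |RN| = 29.60 ✓; ∠RND = 44.10° ✓; |ND| = 18.70 ✓; ∠NDM = 95.30° ✓; |DM| = 19.00 ✓; ∠(DM, MQ) = 90.00° ✓; |MQ| = 8.900 ✓; ∠MQV = 57.80° ✓; |QV| = 24.60 ✓; ∠QVF = 114.7° ✓; |VF| = 28.00 ✓; ∠VFP = 141.1° ✓; |FP| = 3.400 ✗.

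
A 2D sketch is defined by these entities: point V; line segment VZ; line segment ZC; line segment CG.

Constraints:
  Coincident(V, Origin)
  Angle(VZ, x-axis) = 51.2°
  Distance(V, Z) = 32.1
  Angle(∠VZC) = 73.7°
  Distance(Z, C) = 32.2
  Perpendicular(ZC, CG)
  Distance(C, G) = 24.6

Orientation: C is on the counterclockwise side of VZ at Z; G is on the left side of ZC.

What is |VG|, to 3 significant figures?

24.0

V is at the origin; VZ runs at 51.2° with length 32.1, so Z = 32.1·(cos 51.2°, sin 51.2°) = (20.1, 25.0). ∠VZC = 73.7°, so ZC runs at 51.2° + (180° − 73.7°) = 158° from the x-axis; with |ZC| = 32.2, C = Z + 32.2·(cos 158°, sin 158°) = (-9.63, 37.3). The perpendicularity gives CG at right angles to ZC; with |CG| = 24.6 on the left of ZC, G = C + 24.6·(-0.383, -0.924) = (-19.0, 14.6). Then |VG| = |G − V| = 24.0.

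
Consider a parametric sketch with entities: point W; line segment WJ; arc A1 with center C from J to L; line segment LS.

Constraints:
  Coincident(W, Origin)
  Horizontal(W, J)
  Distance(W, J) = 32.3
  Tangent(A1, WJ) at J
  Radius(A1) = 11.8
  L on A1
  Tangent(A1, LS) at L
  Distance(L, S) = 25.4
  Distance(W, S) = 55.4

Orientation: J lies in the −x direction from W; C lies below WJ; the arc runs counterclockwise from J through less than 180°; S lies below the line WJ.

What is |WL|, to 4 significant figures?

46.05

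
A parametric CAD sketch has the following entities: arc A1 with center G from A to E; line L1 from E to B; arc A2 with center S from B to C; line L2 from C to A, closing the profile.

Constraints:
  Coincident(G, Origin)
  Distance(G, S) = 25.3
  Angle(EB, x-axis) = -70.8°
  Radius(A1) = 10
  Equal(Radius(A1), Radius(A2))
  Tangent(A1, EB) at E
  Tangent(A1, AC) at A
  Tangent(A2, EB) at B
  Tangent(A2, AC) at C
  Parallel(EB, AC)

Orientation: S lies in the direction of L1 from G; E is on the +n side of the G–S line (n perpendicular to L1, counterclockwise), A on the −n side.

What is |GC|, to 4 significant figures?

27.20

Tangency of A1 to both parallel lines with radius 10.0 puts E and A at G ± 10.0·n: E = (9.444, 3.289), A = (-9.444, -3.289). Equal radii place B and C the same way about S: B = S + 10.0·n = (17.76, -20.60), C = S − 10.0·n = (-1.123, -27.18). Then |GC| = |C − G| = 27.20.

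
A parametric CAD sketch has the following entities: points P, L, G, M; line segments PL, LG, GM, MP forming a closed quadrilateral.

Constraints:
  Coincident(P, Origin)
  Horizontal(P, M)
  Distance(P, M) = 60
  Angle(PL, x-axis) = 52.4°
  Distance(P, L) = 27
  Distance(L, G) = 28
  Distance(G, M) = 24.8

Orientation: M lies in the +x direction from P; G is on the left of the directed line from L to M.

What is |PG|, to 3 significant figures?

48.4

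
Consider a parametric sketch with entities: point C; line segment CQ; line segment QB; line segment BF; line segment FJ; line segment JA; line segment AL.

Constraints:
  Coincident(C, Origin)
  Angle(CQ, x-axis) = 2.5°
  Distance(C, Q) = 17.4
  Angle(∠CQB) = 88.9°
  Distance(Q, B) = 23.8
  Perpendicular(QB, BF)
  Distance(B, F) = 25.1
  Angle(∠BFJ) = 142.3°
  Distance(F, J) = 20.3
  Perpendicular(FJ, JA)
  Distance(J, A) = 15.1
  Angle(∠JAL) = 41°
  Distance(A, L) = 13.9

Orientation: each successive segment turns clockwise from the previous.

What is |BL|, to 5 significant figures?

32.846

C is at the origin; CQ runs at 2.5° with length 17.4, so Q = (17.383, 0.75898). ∠CQB = 88.9° gives QB at -88.600° from the x-axis; with |QB| = 23.8, B = (17.965, -23.034). QB ⟂ BF, so BF runs at -178.60°; with |BF| = 25.1, F = (-7.1276, -23.647). ∠BFJ = 142.3° gives FJ at 143.70° from the x-axis; with |FJ| = 20.3, J = (-23.488, -11.629). The perpendicularity gives JA at right angles to FJ, so JA runs at 53.700°; with |JA| = 15.1, A = (-14.549, 0.54022). ∠JAL = 41.0° gives AL at -85.300° from the x-axis; with |AL| = 13.9, L = (-13.410, -13.313). Then |BL| = |L − B| = 32.846.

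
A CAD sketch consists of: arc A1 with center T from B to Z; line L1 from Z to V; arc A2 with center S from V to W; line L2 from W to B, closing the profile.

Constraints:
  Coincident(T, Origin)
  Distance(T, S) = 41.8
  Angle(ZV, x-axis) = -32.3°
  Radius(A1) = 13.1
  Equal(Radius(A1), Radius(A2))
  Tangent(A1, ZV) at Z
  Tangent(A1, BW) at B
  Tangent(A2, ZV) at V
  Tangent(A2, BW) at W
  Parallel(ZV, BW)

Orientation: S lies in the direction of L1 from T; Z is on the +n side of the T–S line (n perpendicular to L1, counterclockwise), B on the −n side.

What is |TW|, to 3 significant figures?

43.8

The slot axis is L1's direction at -32.3°, so u = (cos -32.3°, sin -32.3°) = (0.845, -0.534) and n = (−sin -32.3°, cos -32.3°) = (0.534, 0.845). T is at the origin and S lies 41.8 along u from T, so S = 41.8·u = (35.3, -22.3). Tangency of A1 to both parallel lines with radius 13.1 puts Z and B at T ± 13.1·n: Z = (7.00, 11.1), B = (-7.00, -11.1). Equal radii place V and W the same way about S: V = S + 13.1·n = (42.3, -11.3), W = S − 13.1·n = (28.3, -33.4). Then |TW| = |W − T| = 43.8.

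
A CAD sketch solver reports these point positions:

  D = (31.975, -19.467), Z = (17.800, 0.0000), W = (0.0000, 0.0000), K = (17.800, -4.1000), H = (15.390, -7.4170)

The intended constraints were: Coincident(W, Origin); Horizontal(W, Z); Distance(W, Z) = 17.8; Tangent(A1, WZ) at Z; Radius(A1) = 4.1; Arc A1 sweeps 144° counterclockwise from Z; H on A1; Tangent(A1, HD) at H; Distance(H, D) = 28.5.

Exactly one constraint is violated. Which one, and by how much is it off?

Distance(H, D) = 28.5 — off by 8.00.

W = (0.00, 0.00) ✓; W.y = 0.00, Z.y = 0.00 ✓; |WZ| = 17.80 ✓; ∠(KZ, ZW) = 90.00° ✓; |KZ| = 4.100 ✓; bearing(K→H) − bearing(K→Z) = 144.0° ✓; |KH| = 4.100 ✓; ∠(KH, HD) = 90.00° ✓; |HD| = 20.50 ✗.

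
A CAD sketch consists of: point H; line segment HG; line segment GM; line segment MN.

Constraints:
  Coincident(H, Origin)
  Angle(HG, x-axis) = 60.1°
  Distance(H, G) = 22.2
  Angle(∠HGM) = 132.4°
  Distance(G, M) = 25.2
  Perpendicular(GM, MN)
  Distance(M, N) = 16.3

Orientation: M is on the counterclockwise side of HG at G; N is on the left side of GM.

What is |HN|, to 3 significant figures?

40.2

H is at the origin; HG runs at 60.1° with length 22.2, so G = 22.2·(cos 60.1°, sin 60.1°) = (11.1, 19.2). ∠HGM = 132.4°, so GM runs at 60.1° + (180° − 132.4°) = 108° from the x-axis; with |GM| = 25.2, M = G + 25.2·(cos 108°, sin 108°) = (3.40, 43.3). GM ⟂ MN; with |MN| = 16.3 on the left of GM, N = M + 16.3·(-0.953, -0.304) = (-12.1, 38.3). Then |HN| = |N − H| = 40.2.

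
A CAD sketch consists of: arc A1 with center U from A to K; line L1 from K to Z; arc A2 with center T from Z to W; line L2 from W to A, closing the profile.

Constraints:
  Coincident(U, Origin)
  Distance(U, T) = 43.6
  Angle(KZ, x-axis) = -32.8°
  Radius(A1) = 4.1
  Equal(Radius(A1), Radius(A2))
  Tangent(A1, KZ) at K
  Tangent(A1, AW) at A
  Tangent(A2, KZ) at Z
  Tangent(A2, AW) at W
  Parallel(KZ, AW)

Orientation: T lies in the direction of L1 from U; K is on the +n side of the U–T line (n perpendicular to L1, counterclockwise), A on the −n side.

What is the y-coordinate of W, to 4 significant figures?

-27.06

The slot axis is L1's direction at -32.8°, so u = (cos -32.8°, sin -32.8°) = (0.8406, -0.5417) and n = (−sin -32.8°, cos -32.8°) = (0.5417, 0.8406). U is at the origin and T lies 43.6 along u from U, so T = 43.6·u = (36.65, -23.62). Tangency of A1 to both parallel lines with radius 4.1 puts K and A at U ± 4.1·n: K = (2.221, 3.446), A = (-2.221, -3.446). Equal radii place Z and W the same way about T: Z = T + 4.1·n = (38.87, -20.17), W = T − 4.1·n = (34.43, -27.06). So W.y = -27.06.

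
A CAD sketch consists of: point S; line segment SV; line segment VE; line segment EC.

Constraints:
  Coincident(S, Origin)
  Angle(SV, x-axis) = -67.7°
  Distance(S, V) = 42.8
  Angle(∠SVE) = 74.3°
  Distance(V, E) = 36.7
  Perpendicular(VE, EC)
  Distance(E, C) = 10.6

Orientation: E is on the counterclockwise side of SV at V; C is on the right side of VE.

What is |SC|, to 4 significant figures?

57.57

S is at the origin; SV runs at -67.7° with length 42.8, so V = 42.8·(cos -67.7°, sin -67.7°) = (16.24, -39.60). ∠SVE = 74.3°, so VE runs at -67.7° + (180° − 74.3°) = 38.00° from the x-axis; with |VE| = 36.7, E = V + 36.7·(cos 38.00°, sin 38.00°) = (45.16, -17.00). The perpendicularity gives EC at right angles to VE; with |EC| = 10.6 on the right of VE, C = E + 10.6·(0.6157, -0.7880) = (51.69, -25.36). Then |SC| = |C − S| = 57.57.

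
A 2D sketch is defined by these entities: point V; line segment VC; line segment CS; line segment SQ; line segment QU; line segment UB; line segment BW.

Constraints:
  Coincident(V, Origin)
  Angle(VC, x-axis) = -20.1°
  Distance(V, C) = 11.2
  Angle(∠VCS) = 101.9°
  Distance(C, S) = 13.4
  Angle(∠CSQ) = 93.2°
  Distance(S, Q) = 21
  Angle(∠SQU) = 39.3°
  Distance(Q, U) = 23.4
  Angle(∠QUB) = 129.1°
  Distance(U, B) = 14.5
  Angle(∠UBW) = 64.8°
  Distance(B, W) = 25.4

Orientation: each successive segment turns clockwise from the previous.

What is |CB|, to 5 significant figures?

10.666

V is at the origin; VC runs at -20.1° with length 11.2, so C = (10.518, -3.8490). ∠VCS = 101.9° gives CS at -98.200° from the x-axis; with |CS| = 13.4, S = (8.6066, -17.112). ∠CSQ = 93.2° gives SQ at 175.00° from the x-axis; with |SQ| = 21.0, Q = (-12.313, -15.282). ∠SQU = 39.3° gives QU at 34.300° from the x-axis; with |QU| = 23.4, U = (7.0172, -2.0952). ∠QUB = 129.1° gives UB at -16.600° from the x-axis; with |UB| = 14.5, B = (20.913, -6.2377). Then |CB| = |B − C| = 10.666.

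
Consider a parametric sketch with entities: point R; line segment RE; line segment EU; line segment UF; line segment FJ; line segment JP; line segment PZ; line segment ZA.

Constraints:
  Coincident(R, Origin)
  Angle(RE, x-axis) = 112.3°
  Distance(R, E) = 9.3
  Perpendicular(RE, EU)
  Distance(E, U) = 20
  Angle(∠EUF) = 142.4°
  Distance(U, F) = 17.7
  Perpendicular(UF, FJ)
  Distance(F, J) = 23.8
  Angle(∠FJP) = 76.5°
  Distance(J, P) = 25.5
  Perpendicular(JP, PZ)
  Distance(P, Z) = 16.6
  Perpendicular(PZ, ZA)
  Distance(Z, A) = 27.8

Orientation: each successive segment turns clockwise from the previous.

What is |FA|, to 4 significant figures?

10.22

R is at the origin; RE runs at 112.3° with length 9.3, so E = (-3.529, 8.604). RE is perpendicular to EU, so EU runs at 22.30°; with |EU| = 20.0, U = (14.98, 16.19). ∠EUF = 142.4° gives UF at -15.30° from the x-axis; with |UF| = 17.7, F = (32.05, 11.52). UF ⟂ FJ, so FJ runs at -105.3°; with |FJ| = 23.8, J = (25.77, -11.43). ∠FJP = 76.5° gives JP at 151.2° from the x-axis; with |JP| = 25.5, P = (3.422, 0.8513). JP ⟂ PZ, so PZ runs at 61.20°; with |PZ| = 16.6, Z = (11.42, 15.40). PZ ⟂ ZA, so ZA runs at -28.80°; with |ZA| = 27.8, A = (35.78, 2.005). Then |FA| = |A − F| = 10.22.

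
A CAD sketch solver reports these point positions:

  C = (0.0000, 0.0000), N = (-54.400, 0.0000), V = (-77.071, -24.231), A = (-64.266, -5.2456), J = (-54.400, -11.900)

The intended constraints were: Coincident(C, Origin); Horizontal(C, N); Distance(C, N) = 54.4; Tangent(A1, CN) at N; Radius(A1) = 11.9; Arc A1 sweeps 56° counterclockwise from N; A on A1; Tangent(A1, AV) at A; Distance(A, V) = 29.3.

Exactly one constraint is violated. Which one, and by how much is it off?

Distance(A, V) = 29.3 — off by 6.40.

C = (0.00, 0.00) ✓; C.y = 0.00, N.y = 0.00 ✓; |CN| = 54.40 ✓; ∠(JN, NC) = 90.00° ✓; |JN| = 11.90 ✓; bearing(J→A) − bearing(J→N) = 56.00° ✓; |JA| = 11.90 ✓; ∠(JA, AV) = 90.00° ✓; |AV| = 22.90 ✗.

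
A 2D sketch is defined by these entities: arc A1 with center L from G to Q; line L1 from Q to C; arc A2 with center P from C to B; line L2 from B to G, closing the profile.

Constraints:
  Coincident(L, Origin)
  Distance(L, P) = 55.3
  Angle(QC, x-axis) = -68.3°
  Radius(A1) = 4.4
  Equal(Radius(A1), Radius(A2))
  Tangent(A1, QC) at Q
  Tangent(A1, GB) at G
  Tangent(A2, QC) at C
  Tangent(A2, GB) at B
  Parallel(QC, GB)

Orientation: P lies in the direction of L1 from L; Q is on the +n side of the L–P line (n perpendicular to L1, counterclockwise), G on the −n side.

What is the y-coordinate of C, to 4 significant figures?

-49.75

The slot axis is L1's direction at -68.3°, so u = (cos -68.3°, sin -68.3°) = (0.3697, -0.9291) and n = (−sin -68.3°, cos -68.3°) = (0.9291, 0.3697). L is at the origin and P lies 55.3 along u from L, so P = 55.3·u = (20.45, -51.38). Tangency of A1 to both parallel lines with radius 4.4 puts Q and G at L ± 4.4·n: Q = (4.088, 1.627), G = (-4.088, -1.627). Equal radii place C and B the same way about P: C = P + 4.4·n = (24.54, -49.75), B = P − 4.4·n = (16.36, -53.01). So C.y = -49.75.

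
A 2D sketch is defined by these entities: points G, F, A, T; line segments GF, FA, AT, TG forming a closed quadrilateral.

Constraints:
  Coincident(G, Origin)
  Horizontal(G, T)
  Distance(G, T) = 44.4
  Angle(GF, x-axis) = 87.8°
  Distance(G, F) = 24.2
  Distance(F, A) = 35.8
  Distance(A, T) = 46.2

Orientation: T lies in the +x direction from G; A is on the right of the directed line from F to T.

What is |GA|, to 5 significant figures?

11.600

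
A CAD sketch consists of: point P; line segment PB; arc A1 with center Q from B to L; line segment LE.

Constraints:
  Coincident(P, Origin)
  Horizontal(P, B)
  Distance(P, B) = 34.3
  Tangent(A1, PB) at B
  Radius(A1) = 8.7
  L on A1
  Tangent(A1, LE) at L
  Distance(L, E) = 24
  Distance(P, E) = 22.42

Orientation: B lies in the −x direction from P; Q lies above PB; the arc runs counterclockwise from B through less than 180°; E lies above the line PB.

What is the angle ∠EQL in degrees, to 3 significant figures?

70.1°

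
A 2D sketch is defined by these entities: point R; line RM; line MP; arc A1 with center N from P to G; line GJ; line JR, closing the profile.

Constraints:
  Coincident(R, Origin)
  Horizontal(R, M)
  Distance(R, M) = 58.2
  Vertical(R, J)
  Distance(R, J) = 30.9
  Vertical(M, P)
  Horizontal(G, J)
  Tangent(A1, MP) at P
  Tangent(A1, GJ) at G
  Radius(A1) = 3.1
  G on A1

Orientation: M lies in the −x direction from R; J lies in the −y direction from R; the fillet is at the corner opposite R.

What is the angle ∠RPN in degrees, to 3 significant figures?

25.5°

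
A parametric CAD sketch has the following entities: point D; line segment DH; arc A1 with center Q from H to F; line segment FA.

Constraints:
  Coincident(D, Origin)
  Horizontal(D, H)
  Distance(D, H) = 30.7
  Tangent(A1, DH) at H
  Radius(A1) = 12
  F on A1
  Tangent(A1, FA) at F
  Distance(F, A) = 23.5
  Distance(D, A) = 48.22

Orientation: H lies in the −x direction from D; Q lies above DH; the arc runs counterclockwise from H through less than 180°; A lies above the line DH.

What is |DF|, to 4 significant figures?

25.95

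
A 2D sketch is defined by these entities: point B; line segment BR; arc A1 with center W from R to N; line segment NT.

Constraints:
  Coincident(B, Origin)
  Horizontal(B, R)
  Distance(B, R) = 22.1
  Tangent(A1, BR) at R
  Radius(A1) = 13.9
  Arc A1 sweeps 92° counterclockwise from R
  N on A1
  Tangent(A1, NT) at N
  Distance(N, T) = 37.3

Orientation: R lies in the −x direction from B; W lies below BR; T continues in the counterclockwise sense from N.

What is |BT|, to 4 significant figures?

62.23

B is at the origin; B and R share the same y with |BR| = 22.1 and R on the −x side, so R = (-22.10, 0.000). The tangent condition forces WR to be normal to BR, so W = R + (0, -13.9) = (-22.10, -13.90). On A1, R sits at bearing 90° from W; a 92° counterclockwise sweep puts N at bearing 182°, so N = W + 13.9·(cos 182°, sin 182°) = (-35.99, -14.39). Since A1 is tangent to NT there, WN ⟂ NT, so NT runs along (−sin 182°, cos 182°); with |NT| = 37.3, T = (-34.69, -51.66). Then |BT| = |T − B| = 62.23.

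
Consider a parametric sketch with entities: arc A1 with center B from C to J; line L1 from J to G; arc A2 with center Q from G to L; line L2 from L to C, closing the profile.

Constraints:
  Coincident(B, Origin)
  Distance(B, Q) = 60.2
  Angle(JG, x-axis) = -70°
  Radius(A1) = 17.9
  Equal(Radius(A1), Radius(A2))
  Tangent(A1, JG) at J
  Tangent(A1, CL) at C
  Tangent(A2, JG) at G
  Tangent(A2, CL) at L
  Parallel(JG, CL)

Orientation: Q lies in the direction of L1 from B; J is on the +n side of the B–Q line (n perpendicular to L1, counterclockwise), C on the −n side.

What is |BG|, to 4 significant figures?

62.80

The slot axis is L1's direction at -70.0°, so u = (cos -70.0°, sin -70.0°) = (0.3420, -0.9397) and n = (−sin -70.0°, cos -70.0°) = (0.9397, 0.3420). B is at the origin and Q lies 60.2 along u from B, so Q = 60.2·u = (20.59, -56.57). Tangency of A1 to both parallel lines with radius 17.9 puts J and C at B ± 17.9·n: J = (16.82, 6.122), C = (-16.82, -6.122). Equal radii place G and L the same way about Q: G = Q + 17.9·n = (37.41, -50.45), L = Q − 17.9·n = (3.769, -62.69). Then |BG| = |G − B| = 62.80.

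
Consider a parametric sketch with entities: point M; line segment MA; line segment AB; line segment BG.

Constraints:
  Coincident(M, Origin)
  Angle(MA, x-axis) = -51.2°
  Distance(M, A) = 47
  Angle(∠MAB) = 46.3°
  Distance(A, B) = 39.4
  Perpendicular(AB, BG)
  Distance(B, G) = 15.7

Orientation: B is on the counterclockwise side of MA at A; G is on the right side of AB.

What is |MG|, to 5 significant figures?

50.160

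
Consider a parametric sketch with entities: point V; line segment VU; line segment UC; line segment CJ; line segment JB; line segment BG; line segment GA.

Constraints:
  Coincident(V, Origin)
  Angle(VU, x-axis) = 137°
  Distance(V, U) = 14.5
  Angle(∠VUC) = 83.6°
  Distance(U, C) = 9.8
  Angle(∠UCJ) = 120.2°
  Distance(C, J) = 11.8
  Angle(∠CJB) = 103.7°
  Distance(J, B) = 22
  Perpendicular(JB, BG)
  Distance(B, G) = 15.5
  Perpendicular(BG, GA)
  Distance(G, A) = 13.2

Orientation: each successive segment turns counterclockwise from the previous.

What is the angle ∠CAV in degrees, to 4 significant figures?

96.96°

The perpendicularity gives BG at right angles to JB, so BG runs at 99.50°; with |BG| = 15.5, G = (7.341, 10.09). BG is perpendicular to GA, so GA runs at -170.5°; with |GA| = 13.2, A = (-5.678, 7.915). Then cos ∠CAV = AC·AV / (|AC||AV|), giving 96.96°.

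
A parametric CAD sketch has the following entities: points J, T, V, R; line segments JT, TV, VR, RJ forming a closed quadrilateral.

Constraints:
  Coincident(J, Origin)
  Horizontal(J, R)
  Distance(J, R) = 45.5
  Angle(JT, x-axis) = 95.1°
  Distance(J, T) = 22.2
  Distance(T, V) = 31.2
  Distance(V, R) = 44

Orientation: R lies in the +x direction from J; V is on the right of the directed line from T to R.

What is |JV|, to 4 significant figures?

9.100

J is at the origin; JR is horizontal with |JR| = 45.5 and R in +x, so R = (45.5, 0). JT runs at 95.1° with |JT| = 22.2, so T = (-1.973, 22.11). V is determined by |TV| = 31.2 and |VR| = 44.0 together: it lies at the intersection of circle(T, 31.2) and circle(R, 44.0). With |TR| = 52.37, the foot of the radical line on TR is 17.00 from T and the perpendicular offset is √(31.2² − 17.00²) = 26.16. Taking the right-of-TR solution: V = (2.385, -8.782).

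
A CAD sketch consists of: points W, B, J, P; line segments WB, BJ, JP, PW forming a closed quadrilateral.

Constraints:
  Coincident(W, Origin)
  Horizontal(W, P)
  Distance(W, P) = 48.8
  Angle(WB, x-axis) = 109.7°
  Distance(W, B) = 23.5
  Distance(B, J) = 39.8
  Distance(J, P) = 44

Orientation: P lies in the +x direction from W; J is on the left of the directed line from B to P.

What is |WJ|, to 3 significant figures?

48.0

Checks: |BJ| = 39.80 ✓; |JP| = 44.00 ✓.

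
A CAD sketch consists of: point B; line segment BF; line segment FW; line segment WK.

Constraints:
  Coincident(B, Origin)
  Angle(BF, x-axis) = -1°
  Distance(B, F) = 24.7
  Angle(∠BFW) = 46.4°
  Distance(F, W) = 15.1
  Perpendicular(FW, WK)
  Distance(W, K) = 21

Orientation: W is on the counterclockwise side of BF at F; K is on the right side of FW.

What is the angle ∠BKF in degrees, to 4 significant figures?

38.56°

B is at the origin; BF runs at -1.0° with length 24.7, so F = 24.7·(cos -1.0°, sin -1.0°) = (24.70, -0.4311). ∠BFW = 46.4°, so FW runs at -1.0° + (180° − 46.4°) = 132.6° from the x-axis; with |FW| = 15.1, W = F + 15.1·(cos 132.6°, sin 132.6°) = (14.48, 10.68). The perpendicularity gives WK at right angles to FW; with |WK| = 21.0 on the right of FW, K = W + 21.0·(0.7361, 0.6769) = (29.93, 24.90). Then cos ∠BKF = KB·KF / (|KB||KF|), giving 38.56°.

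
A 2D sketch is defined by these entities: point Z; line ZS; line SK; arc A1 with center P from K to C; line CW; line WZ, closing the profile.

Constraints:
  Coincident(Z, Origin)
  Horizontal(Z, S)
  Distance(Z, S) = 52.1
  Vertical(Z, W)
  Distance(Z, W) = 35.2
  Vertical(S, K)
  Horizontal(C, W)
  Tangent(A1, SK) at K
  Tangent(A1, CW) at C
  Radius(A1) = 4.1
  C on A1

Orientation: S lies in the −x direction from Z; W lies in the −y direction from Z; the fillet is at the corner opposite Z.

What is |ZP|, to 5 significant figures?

57.194

Z and W share the same x with |ZW| = 35.2 and W on the −y side, so W = (0.0000, -35.200). The virtual corner opposite Z is at (-52.100, -35.200). The tangent condition forces PK to be normal to SK and tangency of A1 to CW means the radius PC is perpendicular to CW, with radius 4.1, so the center P sits 4.1 in from both sides at P = (-48.000, -31.100). Then |ZP| = |P − Z| = 57.194.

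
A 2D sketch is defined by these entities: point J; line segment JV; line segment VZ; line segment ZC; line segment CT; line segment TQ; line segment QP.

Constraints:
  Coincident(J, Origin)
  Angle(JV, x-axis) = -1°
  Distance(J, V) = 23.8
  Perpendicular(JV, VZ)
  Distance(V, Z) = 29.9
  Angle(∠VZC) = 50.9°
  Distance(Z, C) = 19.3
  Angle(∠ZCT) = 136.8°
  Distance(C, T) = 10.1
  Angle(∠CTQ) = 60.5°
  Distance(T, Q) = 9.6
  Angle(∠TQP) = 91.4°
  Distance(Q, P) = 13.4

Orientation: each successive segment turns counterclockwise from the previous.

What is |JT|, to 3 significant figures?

10.7

∠VZC = 50.9° gives ZC at -142° from the x-axis; with |ZC| = 19.3, C = (9.13, 17.6). ∠ZCT = 136.8° gives CT at -98.7° from the x-axis; with |CT| = 10.1, T = (7.60, 7.59). Then |JT| = |T − J| = 10.7.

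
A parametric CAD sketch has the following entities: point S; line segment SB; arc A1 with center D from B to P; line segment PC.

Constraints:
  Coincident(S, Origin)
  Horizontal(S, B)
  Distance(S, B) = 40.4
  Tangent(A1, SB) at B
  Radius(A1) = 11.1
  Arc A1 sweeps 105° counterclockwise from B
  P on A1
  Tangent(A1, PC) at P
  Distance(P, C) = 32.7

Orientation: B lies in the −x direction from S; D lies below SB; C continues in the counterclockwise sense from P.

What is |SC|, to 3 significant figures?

62.4

S is at the origin; SB is horizontal with |SB| = 40.4 and B on the −x side, so B = (-40.4, 0.00). Since A1 is tangent to SB there, DB ⟂ SB, so D = B + (0, -11.1) = (-40.4, -11.1). On A1, B sits at bearing 90° from D; a 105° counterclockwise sweep puts P at bearing 195°, so P = D + 11.1·(cos 195°, sin 195°) = (-51.1, -14.0). A1 meets PC tangentially, so DP is at right angles to PC, so PC runs along (−sin 195°, cos 195°); with |PC| = 32.7, C = (-42.7, -45.6). Then |SC| = |C − S| = 62.4.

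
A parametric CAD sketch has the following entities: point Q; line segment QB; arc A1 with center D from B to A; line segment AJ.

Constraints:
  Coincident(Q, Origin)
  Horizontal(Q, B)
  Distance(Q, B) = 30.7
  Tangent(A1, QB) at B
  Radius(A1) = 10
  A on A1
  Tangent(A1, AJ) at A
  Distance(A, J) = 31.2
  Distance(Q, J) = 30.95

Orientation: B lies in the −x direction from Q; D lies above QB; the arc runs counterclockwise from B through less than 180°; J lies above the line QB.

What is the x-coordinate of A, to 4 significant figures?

-22.36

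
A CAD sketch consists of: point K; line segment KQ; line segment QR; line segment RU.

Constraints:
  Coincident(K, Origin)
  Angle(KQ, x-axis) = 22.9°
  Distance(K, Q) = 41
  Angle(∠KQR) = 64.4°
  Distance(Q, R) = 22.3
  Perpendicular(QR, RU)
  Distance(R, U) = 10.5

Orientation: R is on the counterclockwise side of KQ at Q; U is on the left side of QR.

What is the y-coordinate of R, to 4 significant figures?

30.73

K is at the origin; KQ runs at 22.9° with length 41.0, so Q = 41.0·(cos 22.9°, sin 22.9°) = (37.77, 15.95). ∠KQR = 64.4°, so QR runs at 22.9° + (180° − 64.4°) = 138.5° from the x-axis; with |QR| = 22.3, R = Q + 22.3·(cos 138.5°, sin 138.5°) = (21.07, 30.73). So R.y = 30.73.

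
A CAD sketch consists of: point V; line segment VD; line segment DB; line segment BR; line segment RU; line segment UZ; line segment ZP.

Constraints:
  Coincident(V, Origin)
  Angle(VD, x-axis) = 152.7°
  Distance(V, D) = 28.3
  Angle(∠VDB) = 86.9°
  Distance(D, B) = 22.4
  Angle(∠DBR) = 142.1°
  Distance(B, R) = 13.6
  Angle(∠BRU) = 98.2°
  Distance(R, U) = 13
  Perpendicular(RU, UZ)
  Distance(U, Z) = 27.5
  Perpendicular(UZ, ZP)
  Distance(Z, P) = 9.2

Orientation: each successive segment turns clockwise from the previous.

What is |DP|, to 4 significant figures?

7.620

RU ⟂ UZ, so UZ runs at -150.1°; with |UZ| = 27.5, Z = (-18.54, 12.35). UZ is perpendicular to ZP, so ZP runs at 119.9°; with |ZP| = 9.2, P = (-23.12, 20.33). Then |DP| = |P − D| = 7.620.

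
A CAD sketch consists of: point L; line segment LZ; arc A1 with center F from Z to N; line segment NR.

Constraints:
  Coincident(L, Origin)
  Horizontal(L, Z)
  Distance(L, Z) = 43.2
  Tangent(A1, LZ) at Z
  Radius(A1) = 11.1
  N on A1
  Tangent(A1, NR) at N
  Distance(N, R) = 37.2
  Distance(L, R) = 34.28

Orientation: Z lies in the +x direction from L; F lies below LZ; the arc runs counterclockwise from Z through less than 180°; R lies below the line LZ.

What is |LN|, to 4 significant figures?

34.91

Checks: |FZ| = 11.10 ✓; |FN| = 11.10 ✓; ∠(FN, NR) = 90.00° ✓; |NR| = 37.20 ✓; |LR| = 34.28 ✓.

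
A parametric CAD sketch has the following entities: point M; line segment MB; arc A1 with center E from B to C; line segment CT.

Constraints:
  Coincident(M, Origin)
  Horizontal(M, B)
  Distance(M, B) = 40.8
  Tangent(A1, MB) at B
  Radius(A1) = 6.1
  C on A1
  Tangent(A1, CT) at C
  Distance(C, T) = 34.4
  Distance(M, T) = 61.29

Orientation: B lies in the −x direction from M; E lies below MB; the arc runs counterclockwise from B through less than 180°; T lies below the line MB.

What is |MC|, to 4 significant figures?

47.32

Checks: M = (0.00, 0.00) ✓; ∠(EB, BM) = 90.00° ✓; |EC| = 6.100 ✓; ∠(EC, CT) = 90.00° ✓; |CT| = 34.40 ✓; |MT| = 61.29 ✓.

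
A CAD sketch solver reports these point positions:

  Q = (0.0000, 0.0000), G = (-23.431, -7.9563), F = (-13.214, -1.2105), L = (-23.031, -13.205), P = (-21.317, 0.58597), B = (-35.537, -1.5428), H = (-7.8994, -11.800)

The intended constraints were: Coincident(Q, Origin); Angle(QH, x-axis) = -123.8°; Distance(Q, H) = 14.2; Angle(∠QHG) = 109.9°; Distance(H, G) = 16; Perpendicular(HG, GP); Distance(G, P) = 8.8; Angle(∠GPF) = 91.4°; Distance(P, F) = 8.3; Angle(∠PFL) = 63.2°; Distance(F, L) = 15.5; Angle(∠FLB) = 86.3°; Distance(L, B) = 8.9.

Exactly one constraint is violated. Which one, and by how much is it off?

Distance(L, B) = 8.9 — off by 8.20.

Q = (0.00, 0.00) ✓; QH at -123.8° ✓; |QH| = 14.20 ✓; ∠QHG = 109.9° ✓; |HG| = 16.00 ✓; ∠(HG, GP) = 90.00° ✓; |GP| = 8.800 ✓; ∠GPF = 91.40° ✓; |PF| = 8.300 ✓; ∠PFL = 63.20° ✓; |FL| = 15.50 ✓; ∠FLB = 86.30° ✓; |LB| = 17.10 ✗.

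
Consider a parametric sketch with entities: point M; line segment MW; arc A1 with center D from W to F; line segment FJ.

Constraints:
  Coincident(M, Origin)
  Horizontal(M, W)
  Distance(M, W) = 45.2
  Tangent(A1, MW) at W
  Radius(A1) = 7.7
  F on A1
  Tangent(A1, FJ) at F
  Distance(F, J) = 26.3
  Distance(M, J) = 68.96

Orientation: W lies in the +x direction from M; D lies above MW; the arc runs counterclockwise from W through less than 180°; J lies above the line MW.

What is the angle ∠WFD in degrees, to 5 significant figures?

56.604°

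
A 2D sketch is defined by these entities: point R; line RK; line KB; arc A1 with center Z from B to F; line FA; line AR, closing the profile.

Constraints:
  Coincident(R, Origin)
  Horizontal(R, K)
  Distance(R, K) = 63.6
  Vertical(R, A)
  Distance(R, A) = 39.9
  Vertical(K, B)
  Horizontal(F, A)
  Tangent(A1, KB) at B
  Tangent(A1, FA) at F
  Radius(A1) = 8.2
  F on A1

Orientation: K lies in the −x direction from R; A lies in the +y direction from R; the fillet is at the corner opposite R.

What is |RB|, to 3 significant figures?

71.1

R is at the origin; RK is horizontal with |RK| = 63.6 and K on the −x side, so K = (-63.6, 0.00). RA is vertical with |RA| = 39.9 and A on the +y side, so A = (0.00, 39.9). The virtual corner opposite R is at (-63.6, 39.9). Since A1 is tangent to KB there, ZB ⟂ KB and tangency of A1 to FA means the radius ZF is perpendicular to FA, with radius 8.2, so the center Z sits 8.2 in from both sides at Z = (-55.4, 31.7). That places the tangent points at B = (-63.6, 31.7) on KB and F = (-55.4, 39.9) on FA. Then |RB| = |B − R| = 71.1.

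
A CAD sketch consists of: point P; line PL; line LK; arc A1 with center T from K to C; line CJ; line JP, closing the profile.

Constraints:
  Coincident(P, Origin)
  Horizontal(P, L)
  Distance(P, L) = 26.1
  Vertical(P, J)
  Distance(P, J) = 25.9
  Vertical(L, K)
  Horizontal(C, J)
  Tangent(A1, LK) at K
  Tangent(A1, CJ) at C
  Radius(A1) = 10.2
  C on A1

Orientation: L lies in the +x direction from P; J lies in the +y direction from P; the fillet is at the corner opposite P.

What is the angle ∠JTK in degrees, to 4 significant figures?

147.3°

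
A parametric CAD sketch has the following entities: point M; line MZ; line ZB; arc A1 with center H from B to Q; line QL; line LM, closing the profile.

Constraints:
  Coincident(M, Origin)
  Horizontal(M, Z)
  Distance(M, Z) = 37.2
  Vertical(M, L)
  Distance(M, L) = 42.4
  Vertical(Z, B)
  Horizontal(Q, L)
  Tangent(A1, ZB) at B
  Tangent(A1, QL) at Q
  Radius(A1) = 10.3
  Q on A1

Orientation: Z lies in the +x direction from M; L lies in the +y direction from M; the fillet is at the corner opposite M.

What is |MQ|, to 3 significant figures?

50.2

M is at the origin; M and Z share the same y with |MZ| = 37.2 and Z on the +x side, so Z = (37.2, 0.00). M and L share the same x with |ML| = 42.4 and L on the +y side, so L = (0.00, 42.4). The virtual corner opposite M is at (37.2, 42.4). The tangent condition forces HB to be normal to ZB and since A1 is tangent to QL there, HQ ⟂ QL, with radius 10.3, so the center H sits 10.3 in from both sides at H = (26.9, 32.1). That places the tangent points at B = (37.2, 32.1) on ZB and Q = (26.9, 42.4) on QL. Then |MQ| = |Q − M| = 50.2.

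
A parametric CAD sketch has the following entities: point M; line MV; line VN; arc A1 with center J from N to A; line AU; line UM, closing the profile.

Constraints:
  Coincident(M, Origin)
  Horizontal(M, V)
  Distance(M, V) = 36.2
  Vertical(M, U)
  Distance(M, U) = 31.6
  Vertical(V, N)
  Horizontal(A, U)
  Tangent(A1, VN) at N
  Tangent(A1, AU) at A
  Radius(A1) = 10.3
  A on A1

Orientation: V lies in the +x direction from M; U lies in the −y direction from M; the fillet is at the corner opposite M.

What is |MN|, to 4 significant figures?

42.00

M is at the origin; MV is horizontal with |MV| = 36.2 and V on the +x side, so V = (36.20, 0.000). MU is vertical with |MU| = 31.6 and U on the −y side, so U = (0.000, -31.60). The virtual corner opposite M is at (36.20, -31.60). The tangent condition forces JN to be normal to VN and tangency of A1 to AU means the radius JA is perpendicular to AU, with radius 10.3, so the center J sits 10.3 in from both sides at J = (25.90, -21.30). That places the tangent points at N = (36.20, -21.30) on VN and A = (25.90, -31.60) on AU. Then |MN| = |N − M| = 42.00.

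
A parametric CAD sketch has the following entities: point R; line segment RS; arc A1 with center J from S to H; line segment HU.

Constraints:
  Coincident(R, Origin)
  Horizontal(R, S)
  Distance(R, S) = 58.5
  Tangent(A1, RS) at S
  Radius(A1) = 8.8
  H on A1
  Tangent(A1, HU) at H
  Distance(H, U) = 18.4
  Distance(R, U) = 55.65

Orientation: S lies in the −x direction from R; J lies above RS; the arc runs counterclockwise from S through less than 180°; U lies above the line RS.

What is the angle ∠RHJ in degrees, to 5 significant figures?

173.28°

Checks: R.y = 0.00, S.y = 0.00 ✓; |JH| = 8.800 ✓; ∠(JH, HU) = 90.00° ✓; |HU| = 18.40 ✓; |RU| = 55.65 ✓.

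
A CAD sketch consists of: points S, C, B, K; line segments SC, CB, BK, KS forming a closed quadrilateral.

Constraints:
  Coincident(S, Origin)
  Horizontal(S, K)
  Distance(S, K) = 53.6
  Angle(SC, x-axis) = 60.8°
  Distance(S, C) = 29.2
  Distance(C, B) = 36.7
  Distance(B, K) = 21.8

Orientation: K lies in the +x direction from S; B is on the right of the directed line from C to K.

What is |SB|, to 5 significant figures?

33.296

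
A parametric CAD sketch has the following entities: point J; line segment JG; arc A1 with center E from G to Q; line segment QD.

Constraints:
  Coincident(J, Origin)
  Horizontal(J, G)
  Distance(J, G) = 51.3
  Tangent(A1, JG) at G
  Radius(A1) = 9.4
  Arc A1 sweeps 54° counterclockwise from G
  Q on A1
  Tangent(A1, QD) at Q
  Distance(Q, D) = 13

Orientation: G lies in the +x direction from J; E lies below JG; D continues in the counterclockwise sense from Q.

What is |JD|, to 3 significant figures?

38.8

J is at the origin; JG is horizontal with |JG| = 51.3 and G on the +x side, so G = (51.3, 0.00). A1 meets JG tangentially, so EG is at right angles to JG, so E = G + (0, -9.4) = (51.3, -9.40). On A1, G sits at bearing 90° from E; a 54° counterclockwise sweep puts Q at bearing 144°, so Q = E + 9.4·(cos 144°, sin 144°) = (43.7, -3.87). Tangency of A1 to QD means the radius EQ is perpendicular to QD, so QD runs along (−sin 144°, cos 144°); with |QD| = 13.0, D = (36.1, -14.4). Then |JD| = |D − J| = 38.8.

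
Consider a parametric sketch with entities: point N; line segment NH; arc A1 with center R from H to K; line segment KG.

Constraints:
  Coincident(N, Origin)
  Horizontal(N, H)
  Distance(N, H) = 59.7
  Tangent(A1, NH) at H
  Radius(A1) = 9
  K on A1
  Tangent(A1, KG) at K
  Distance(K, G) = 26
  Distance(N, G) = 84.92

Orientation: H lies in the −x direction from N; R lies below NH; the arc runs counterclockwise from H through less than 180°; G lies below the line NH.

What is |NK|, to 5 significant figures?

67.638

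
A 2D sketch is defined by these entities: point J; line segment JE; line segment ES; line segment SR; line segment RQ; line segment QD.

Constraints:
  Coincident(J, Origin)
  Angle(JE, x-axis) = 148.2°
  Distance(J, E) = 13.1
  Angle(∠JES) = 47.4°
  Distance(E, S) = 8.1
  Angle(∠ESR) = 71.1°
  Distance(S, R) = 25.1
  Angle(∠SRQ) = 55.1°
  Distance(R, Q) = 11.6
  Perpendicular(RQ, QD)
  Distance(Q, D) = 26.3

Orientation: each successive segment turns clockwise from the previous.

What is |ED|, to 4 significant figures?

14.39

J is at the origin; JE runs at 148.2° with length 13.1, so E = (-11.13, 6.903). ∠JES = 47.4° gives ES at 15.60° from the x-axis; with |ES| = 8.1, S = (-3.332, 9.081). ∠ESR = 71.1° gives SR at -93.30° from the x-axis; with |SR| = 25.1, R = (-4.777, -15.98). ∠SRQ = 55.1° gives RQ at 141.8° from the x-axis; with |RQ| = 11.6, Q = (-13.89, -8.803). RQ ⟂ QD, so QD runs at 51.80°; with |QD| = 26.3, D = (2.371, 11.86). Then |ED| = |D − E| = 14.39.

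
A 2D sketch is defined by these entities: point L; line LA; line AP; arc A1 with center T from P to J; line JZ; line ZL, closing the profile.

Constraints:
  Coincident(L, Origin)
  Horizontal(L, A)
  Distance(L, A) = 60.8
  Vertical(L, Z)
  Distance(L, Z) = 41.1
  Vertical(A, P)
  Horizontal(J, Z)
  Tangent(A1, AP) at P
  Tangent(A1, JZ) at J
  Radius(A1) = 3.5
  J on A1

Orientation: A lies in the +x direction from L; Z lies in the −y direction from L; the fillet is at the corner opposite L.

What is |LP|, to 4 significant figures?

71.49

L is at the origin; L and A share the same y with |LA| = 60.8 and A on the +x side, so A = (60.80, 0.000). LZ is vertical with |LZ| = 41.1 and Z on the −y side, so Z = (0.000, -41.10). The virtual corner opposite L is at (60.80, -41.10). Since A1 is tangent to AP there, TP ⟂ AP and tangency of A1 to JZ means the radius TJ is perpendicular to JZ, with radius 3.5, so the center T sits 3.5 in from both sides at T = (57.30, -37.60). That places the tangent points at P = (60.80, -37.60) on AP and J = (57.30, -41.10) on JZ. Then |LP| = |P − L| = 71.49.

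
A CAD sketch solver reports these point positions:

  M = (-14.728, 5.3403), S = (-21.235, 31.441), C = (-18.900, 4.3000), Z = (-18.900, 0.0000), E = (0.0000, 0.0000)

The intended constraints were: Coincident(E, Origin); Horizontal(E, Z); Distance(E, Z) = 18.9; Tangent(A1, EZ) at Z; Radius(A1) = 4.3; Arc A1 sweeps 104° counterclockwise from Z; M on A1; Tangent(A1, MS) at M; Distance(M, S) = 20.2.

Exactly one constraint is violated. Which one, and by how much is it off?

Distance(M, S) = 20.2 — off by 6.70.

E = (0.00, 0.00) ✓; E.y = 0.00, Z.y = 0.00 ✓; |EZ| = 18.90 ✓; ∠(CZ, ZE) = 90.00° ✓; |CZ| = 4.300 ✓; bearing(C→M) − bearing(C→Z) = 104.0° ✓; |CM| = 4.300 ✓; ∠(CM, MS) = 90.00° ✓; |MS| = 26.90 ✗.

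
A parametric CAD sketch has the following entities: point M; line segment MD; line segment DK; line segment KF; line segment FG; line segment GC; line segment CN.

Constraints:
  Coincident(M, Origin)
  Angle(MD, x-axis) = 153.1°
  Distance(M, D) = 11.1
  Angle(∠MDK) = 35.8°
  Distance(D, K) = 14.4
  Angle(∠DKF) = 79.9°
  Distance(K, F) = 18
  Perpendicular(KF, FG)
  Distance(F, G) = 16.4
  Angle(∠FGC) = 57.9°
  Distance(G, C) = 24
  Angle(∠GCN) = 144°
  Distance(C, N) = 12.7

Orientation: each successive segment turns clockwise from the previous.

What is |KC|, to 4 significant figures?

4.328

KF ⟂ FG, so FG runs at 178.8°; with |FG| = 16.4, G = (-12.45, -10.40). ∠FGC = 57.9° gives GC at 56.70° from the x-axis; with |GC| = 24.0, C = (0.7309, 9.657). Then |KC| = |C − K| = 4.328.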